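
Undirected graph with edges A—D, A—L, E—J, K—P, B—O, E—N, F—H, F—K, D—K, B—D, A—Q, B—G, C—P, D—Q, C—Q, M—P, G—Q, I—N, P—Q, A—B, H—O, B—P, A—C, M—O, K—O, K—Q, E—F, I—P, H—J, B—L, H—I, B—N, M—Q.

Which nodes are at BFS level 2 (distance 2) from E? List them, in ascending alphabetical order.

Level 0: E
Level 1: F, J, N
Level 2: B, H, I, K
Level 3: A, D, G, L, O, P, Q
Level 4: C, M

B, H, I, K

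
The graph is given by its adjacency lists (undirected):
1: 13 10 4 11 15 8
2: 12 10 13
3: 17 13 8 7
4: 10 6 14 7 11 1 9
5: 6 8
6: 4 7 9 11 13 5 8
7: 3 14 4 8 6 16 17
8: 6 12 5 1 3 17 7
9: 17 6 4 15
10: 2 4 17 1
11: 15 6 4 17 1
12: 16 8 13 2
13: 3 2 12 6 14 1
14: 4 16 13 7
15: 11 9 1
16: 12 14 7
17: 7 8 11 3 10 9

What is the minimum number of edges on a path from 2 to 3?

2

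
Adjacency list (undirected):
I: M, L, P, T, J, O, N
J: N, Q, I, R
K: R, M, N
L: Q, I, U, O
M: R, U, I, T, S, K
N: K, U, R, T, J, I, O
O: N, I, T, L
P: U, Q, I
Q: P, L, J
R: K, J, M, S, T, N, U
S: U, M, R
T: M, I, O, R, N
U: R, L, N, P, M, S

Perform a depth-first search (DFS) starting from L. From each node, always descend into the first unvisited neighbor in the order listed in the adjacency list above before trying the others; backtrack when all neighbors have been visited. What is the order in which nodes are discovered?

L -> Q -> P -> U -> R -> K -> M -> I -> T -> O -> N -> J -> S

Visit L
L → Q
Q → P
P → U
U → R
R → K
K → M
M → I
I → T
T → O
O → N
N → J
M → S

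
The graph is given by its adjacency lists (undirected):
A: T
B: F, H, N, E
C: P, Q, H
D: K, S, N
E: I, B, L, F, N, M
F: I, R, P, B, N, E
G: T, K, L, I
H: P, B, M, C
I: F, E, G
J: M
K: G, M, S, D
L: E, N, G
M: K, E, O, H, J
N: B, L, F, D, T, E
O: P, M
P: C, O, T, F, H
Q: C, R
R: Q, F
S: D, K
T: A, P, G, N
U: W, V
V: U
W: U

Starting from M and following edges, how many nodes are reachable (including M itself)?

20

BFS from M visits: M, K, E, O, H, J, G, S, D, I, B, L, F, N, P, C, T, R, Q, A
Reachable nodes: 20 of 23 total.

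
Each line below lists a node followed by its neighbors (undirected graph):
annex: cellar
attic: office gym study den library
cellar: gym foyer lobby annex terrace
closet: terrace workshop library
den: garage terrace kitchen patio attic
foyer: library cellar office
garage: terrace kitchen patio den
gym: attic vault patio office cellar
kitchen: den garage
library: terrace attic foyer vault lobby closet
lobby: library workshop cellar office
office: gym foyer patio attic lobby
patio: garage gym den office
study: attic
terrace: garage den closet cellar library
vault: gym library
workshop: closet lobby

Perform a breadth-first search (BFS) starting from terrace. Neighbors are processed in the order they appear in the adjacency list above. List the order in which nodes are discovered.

terrace → garage → den → closet → cellar → library → kitchen → patio → attic → workshop → gym → foyer → lobby → annex → vault → office → study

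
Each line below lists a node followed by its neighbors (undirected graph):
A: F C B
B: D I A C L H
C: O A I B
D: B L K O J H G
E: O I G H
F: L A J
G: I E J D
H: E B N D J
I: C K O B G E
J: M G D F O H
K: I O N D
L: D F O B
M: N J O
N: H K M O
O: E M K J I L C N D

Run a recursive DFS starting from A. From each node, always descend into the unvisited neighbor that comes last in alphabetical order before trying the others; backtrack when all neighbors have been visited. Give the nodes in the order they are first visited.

Visit A
A → F
F → L
L → O
O → N
N → M
M → J
J → H
H → E
E → I
I → K
K → D
D → G
D → B
B → C

A -> F -> L -> O -> N -> M -> J -> H -> E -> I -> K -> D -> G -> B -> C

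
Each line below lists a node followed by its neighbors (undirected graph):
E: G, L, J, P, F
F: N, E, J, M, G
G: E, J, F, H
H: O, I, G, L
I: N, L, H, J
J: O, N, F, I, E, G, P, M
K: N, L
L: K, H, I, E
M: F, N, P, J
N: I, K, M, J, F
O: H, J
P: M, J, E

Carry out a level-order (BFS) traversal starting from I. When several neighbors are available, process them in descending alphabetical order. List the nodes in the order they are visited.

I -> N -> L -> J -> H -> M -> K -> F -> E -> P -> O -> G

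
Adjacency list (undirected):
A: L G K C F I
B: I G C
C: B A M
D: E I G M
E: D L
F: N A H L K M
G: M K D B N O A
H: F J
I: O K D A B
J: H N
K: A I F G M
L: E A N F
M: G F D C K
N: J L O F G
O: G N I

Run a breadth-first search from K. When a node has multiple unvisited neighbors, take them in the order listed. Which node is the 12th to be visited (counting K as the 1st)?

N

Visit K; enqueue A, I, F, G, M → queue [A, I, F, G, M]
Visit A; enqueue L, C → queue [I, F, G, M, L, C]
Visit I; enqueue O, D, B → queue [F, G, M, L, C, O, D, B]
Visit F; enqueue N, H → queue [G, M, L, C, O, D, B, N, H]
Visit G → queue [M, L, C, O, D, B, N, H]
Visit M → queue [L, C, O, D, B, N, H]
Visit L; enqueue E → queue [C, O, D, B, N, H, E]
Visit C → queue [O, D, B, N, H, E]
Visit O → queue [D, B, N, H, E]
Visit D → queue [B, N, H, E]
Visit B → queue [N, H, E]
Visit N; enqueue J → queue [H, E, J]
Visit H → queue [E, J]
Visit E → queue [J]
Visit J → queue []

Visit order: K, A, I, F, G, M, L, C, O, D, B, N, H, E, J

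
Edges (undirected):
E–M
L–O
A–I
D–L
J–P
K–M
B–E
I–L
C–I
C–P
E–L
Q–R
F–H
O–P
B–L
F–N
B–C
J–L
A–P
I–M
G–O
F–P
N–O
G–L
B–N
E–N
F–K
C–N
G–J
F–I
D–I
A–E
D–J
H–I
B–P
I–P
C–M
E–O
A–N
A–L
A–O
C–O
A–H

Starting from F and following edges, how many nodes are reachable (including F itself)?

16

BFS from F visits: F, H, I, K, N, P, A, C, D, L, M, B, E, O, J, G
Reachable nodes: 16 of 18 total.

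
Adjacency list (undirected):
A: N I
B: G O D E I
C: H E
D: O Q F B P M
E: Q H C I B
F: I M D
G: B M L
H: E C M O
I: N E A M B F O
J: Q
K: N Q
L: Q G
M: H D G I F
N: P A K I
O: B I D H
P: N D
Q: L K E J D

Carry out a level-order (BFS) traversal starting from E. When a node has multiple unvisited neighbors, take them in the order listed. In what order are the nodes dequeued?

Visit E; enqueue Q, H, C, I, B → queue [Q, H, C, I, B]
Visit Q; enqueue L, K, J, D → queue [H, C, I, B, L, K, J, D]
Visit H; enqueue M, O → queue [C, I, B, L, K, J, D, M, O]
Visit C → queue [I, B, L, K, J, D, M, O]
Visit I; enqueue N, A, F → queue [B, L, K, J, D, M, O, N, A, F]
Visit B; enqueue G → queue [L, K, J, D, M, O, N, A, F, G]
Visit L → queue [K, J, D, M, O, N, A, F, G]
Visit K → queue [J, D, M, O, N, A, F, G]
Visit J → queue [D, M, O, N, A, F, G]
Visit D; enqueue P → queue [M, O, N, A, F, G, P]
Visit M → queue [O, N, A, F, G, P]
Visit O → queue [N, A, F, G, P]
Visit N → queue [A, F, G, P]
Visit A → queue [F, G, P]
Visit F → queue [G, P]
Visit G → queue [P]
Visit P → queue []

E -> Q -> H -> C -> I -> B -> L -> K -> J -> D -> M -> O -> N -> A -> F -> G -> P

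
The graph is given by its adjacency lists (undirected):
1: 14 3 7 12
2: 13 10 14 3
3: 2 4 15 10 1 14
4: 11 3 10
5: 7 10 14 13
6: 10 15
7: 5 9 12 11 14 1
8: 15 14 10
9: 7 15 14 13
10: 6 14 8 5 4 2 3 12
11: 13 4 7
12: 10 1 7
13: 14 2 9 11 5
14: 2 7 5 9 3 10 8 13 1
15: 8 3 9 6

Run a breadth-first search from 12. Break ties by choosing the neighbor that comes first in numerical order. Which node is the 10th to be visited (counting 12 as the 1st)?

2

Visit 12; enqueue 1, 7, 10 → queue [1, 7, 10]
Visit 1; enqueue 3, 14 → queue [7, 10, 3, 14]
Visit 7; enqueue 5, 9, 11 → queue [10, 3, 14, 5, 9, 11]
Visit 10; enqueue 2, 4, 6, 8 → queue [3, 14, 5, 9, 11, 2, 4, 6, 8]
Visit 3; enqueue 15 → queue [14, 5, 9, 11, 2, 4, 6, 8, 15]
Visit 14; enqueue 13 → queue [5, 9, 11, 2, 4, 6, 8, 15, 13]
Visit 5 → queue [9, 11, 2, 4, 6, 8, 15, 13]
Visit 9 → queue [11, 2, 4, 6, 8, 15, 13]
Visit 11 → queue [2, 4, 6, 8, 15, 13]
Visit 2 → queue [4, 6, 8, 15, 13]
Visit 4 → queue [6, 8, 15, 13]
Visit 6 → queue [8, 15, 13]
Visit 8 → queue [15, 13]
Visit 15 → queue [13]
Visit 13 → queue []

Visit order: 12, 1, 7, 10, 3, 14, 5, 9, 11, 2, 4, 6, 8, 15, 13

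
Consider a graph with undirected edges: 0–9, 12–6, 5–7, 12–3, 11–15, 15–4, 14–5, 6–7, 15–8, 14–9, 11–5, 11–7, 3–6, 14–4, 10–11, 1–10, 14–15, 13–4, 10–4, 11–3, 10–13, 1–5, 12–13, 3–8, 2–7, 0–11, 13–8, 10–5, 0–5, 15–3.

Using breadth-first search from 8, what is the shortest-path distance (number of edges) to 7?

3

Level 0: 8
Level 1: 3, 13, 15
Level 2: 4, 6, 10, 11, 12, 14
Level 3: 0, 1, 5, 7, 9
Level 4: 2
7 first appears at level 3.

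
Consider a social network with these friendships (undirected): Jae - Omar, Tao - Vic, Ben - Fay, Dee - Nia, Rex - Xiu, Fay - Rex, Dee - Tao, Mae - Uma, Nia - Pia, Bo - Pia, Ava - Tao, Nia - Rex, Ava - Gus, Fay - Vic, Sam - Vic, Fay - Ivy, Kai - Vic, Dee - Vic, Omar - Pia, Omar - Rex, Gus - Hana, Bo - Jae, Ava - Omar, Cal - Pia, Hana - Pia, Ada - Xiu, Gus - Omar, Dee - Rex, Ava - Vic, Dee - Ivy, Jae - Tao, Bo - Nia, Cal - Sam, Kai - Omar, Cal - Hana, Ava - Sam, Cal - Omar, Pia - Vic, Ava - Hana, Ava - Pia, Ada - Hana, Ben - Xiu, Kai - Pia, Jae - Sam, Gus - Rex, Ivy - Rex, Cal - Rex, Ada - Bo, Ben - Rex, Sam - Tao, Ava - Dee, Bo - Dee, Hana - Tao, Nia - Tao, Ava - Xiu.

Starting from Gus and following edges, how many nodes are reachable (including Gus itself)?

BFS from Gus visits: Gus, Ava, Hana, Omar, Rex, Dee, Pia, Sam, Tao, Vic, Xiu, Ada, Cal, Jae, Kai, Ben, Fay, Ivy, Nia, Bo
Reachable nodes: 20 of 22 total.

20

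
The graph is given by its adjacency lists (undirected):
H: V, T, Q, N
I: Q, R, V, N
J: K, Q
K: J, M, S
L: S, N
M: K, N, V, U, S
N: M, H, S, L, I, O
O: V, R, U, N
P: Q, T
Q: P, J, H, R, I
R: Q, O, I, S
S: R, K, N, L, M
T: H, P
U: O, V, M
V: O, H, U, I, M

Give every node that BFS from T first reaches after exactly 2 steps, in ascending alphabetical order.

N, Q, V

Level 0: T
Level 1: H, P
Level 2: N, Q, V
Level 3: I, J, L, M, O, R, S, U
Level 4: K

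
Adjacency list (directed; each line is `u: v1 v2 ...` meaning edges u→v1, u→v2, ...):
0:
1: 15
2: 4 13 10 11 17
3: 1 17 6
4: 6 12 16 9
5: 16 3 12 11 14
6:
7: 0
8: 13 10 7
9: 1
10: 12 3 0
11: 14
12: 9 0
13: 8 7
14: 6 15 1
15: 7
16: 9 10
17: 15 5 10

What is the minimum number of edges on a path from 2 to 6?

2

Level 0: 2
Level 1: 4, 10, 11, 13, 17
Level 2: 0, 3, 5, 6, 7, 8, 9, 12, 14, 15, 16
Level 3: 1
6 first appears at level 2.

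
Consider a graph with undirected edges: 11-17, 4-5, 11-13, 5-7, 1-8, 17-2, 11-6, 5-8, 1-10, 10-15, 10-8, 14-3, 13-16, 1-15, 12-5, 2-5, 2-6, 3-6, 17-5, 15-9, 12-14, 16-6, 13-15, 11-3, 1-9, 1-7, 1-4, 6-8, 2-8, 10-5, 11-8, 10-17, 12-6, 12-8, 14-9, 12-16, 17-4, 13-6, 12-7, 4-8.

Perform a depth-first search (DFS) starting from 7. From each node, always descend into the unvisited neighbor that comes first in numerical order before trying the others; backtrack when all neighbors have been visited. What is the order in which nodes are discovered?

Visit 7
7 → 1
1 → 4
4 → 5
5 → 2
2 → 6
6 → 3
3 → 11
11 → 8
8 → 10
10 → 15
15 → 9
9 → 14
14 → 12
12 → 16
16 → 13
10 → 17

7 1 4 5 2 6 3 11 8 10 15 9 14 12 16 13 17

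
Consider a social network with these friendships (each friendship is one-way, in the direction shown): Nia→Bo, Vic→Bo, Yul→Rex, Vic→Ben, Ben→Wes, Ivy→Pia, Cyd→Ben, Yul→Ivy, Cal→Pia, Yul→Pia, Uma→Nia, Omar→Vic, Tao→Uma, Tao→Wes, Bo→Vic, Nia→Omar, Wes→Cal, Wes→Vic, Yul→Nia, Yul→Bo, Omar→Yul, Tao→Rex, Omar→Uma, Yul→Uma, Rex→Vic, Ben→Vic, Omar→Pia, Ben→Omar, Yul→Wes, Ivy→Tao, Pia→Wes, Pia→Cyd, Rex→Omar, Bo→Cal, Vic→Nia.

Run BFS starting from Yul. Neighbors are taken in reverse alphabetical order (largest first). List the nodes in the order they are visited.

Yul, Wes, Uma, Rex, Pia, Nia, Ivy, Bo, Vic, Cal, Omar, Cyd, Tao, Ben

Visit Yul; enqueue Wes, Uma, Rex, Pia, Nia, Ivy, Bo → queue [Wes, Uma, Rex, Pia, Nia, Ivy, Bo]
Visit Wes; enqueue Vic, Cal → queue [Uma, Rex, Pia, Nia, Ivy, Bo, Vic, Cal]
Visit Uma → queue [Rex, Pia, Nia, Ivy, Bo, Vic, Cal]
Visit Rex; enqueue Omar → queue [Pia, Nia, Ivy, Bo, Vic, Cal, Omar]
Visit Pia; enqueue Cyd → queue [Nia, Ivy, Bo, Vic, Cal, Omar, Cyd]
Visit Nia → queue [Ivy, Bo, Vic, Cal, Omar, Cyd]
Visit Ivy; enqueue Tao → queue [Bo, Vic, Cal, Omar, Cyd, Tao]
Visit Bo → queue [Vic, Cal, Omar, Cyd, Tao]
Visit Vic; enqueue Ben → queue [Cal, Omar, Cyd, Tao, Ben]
Visit Cal → queue [Omar, Cyd, Tao, Ben]
Visit Omar → queue [Cyd, Tao, Ben]
Visit Cyd → queue [Tao, Ben]
Visit Tao → queue [Ben]
Visit Ben → queue []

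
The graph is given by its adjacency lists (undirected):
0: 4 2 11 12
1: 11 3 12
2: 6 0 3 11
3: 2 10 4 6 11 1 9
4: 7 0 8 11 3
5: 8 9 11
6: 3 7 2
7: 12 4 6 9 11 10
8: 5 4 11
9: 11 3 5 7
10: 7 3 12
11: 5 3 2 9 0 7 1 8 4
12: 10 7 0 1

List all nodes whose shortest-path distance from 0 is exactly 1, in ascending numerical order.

Level 0: 0
Level 1: 2, 4, 11, 12
Level 2: 1, 3, 5, 6, 7, 8, 9, 10

2, 4, 11, 12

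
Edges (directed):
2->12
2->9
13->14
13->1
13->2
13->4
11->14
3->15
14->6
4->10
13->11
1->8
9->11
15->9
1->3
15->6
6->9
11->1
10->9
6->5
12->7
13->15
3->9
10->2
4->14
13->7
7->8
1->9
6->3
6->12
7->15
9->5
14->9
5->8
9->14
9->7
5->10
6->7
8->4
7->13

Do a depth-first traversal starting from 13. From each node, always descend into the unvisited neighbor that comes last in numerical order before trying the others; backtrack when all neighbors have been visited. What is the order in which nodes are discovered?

Visit 13
13 → 15
15 → 9
9 → 14
14 → 6
6 → 12
12 → 7
7 → 8
8 → 4
4 → 10
10 → 2
6 → 5
6 → 3
9 → 11
11 → 1

13 → 15 → 9 → 14 → 6 → 12 → 7 → 8 → 4 → 10 → 2 → 5 → 3 → 11 → 1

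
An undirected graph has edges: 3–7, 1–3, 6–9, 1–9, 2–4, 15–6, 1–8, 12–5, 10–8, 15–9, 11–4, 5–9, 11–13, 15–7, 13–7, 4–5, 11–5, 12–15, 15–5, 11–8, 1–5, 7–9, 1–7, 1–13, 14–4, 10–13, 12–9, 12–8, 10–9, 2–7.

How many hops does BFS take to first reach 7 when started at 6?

Level 0: 6
Level 1: 9, 15
Level 2: 1, 5, 7, 10, 12
Level 3: 2, 3, 4, 8, 11, 13
Level 4: 14
7 first appears at level 2.

2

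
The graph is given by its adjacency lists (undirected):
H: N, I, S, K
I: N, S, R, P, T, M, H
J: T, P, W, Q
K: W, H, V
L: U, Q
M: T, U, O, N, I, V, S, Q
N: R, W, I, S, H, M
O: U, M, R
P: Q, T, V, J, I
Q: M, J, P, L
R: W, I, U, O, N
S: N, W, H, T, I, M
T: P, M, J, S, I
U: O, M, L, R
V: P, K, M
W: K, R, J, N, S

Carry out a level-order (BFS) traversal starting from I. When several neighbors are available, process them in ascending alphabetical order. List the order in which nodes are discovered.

Visit I; enqueue H, M, N, P, R, S, T → queue [H, M, N, P, R, S, T]
Visit H; enqueue K → queue [M, N, P, R, S, T, K]
Visit M; enqueue O, Q, U, V → queue [N, P, R, S, T, K, O, Q, U, V]
Visit N; enqueue W → queue [P, R, S, T, K, O, Q, U, V, W]
Visit P; enqueue J → queue [R, S, T, K, O, Q, U, V, W, J]
Visit R → queue [S, T, K, O, Q, U, V, W, J]
Visit S → queue [T, K, O, Q, U, V, W, J]
Visit T → queue [K, O, Q, U, V, W, J]
Visit K → queue [O, Q, U, V, W, J]
Visit O → queue [Q, U, V, W, J]
Visit Q; enqueue L → queue [U, V, W, J, L]
Visit U → queue [V, W, J, L]
Visit V → queue [W, J, L]
Visit W → queue [J, L]
Visit J → queue [L]
Visit L → queue []

I -> H -> M -> N -> P -> R -> S -> T -> K -> O -> Q -> U -> V -> W -> J -> L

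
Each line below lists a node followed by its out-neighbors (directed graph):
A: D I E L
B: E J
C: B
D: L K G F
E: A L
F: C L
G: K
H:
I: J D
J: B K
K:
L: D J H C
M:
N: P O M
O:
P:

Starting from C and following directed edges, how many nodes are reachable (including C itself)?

12

BFS from C visits: C, B, E, J, A, L, K, D, I, H, G, F
Reachable nodes: 12 of 16 total.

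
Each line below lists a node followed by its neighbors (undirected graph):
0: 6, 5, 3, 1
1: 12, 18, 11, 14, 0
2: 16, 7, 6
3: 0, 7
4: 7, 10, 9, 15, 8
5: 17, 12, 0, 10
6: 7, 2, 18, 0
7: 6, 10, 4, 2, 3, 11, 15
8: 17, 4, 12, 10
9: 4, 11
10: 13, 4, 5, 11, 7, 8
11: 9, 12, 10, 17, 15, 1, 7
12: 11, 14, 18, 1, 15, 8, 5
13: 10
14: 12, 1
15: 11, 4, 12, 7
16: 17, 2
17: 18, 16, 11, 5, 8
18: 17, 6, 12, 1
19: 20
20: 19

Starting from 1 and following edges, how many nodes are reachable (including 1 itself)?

BFS from 1 visits: 1, 0, 11, 12, 14, 18, 3, 5, 6, 7, 9, 10, 15, 17, 8, 2, 4, 13, 16
Reachable nodes: 19 of 21 total.

19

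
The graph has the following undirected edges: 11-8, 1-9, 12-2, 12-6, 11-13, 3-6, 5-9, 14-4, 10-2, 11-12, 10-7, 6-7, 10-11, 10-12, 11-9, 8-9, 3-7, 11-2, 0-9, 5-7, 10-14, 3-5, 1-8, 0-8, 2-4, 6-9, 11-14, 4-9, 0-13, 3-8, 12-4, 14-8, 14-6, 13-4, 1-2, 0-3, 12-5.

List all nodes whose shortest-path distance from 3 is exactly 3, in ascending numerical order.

Level 0: 3
Level 1: 0, 5, 6, 7, 8
Level 2: 1, 9, 10, 11, 12, 13, 14
Level 3: 2, 4

2, 4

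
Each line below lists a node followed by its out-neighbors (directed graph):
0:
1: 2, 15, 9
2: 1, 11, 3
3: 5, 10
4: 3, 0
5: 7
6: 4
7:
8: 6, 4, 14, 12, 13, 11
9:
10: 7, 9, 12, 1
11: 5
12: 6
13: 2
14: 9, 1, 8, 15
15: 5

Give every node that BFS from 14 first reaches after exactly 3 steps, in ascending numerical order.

Level 0: 14
Level 1: 1, 8, 9, 15
Level 2: 2, 4, 5, 6, 11, 12, 13
Level 3: 0, 3, 7
Level 4: 10

0, 3, 7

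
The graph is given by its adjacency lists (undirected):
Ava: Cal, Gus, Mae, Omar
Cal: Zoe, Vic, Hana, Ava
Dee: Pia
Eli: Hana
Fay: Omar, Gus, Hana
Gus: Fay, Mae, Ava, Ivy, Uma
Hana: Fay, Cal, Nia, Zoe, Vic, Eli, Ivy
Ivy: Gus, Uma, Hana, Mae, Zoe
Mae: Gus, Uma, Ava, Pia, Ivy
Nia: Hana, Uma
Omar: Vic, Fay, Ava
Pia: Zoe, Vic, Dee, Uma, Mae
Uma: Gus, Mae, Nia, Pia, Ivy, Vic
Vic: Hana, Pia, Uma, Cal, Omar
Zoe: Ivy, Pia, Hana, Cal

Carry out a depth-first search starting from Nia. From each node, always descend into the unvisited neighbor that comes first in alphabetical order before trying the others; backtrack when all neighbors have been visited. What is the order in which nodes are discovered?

Nia → Hana → Cal → Ava → Gus → Fay → Omar → Vic → Pia → Dee → Mae → Ivy → Uma → Zoe → Eli

Visit Nia
Nia → Hana
Hana → Cal
Cal → Ava
Ava → Gus
Gus → Fay
Fay → Omar
Omar → Vic
Vic → Pia
Pia → Dee
Pia → Mae
Mae → Ivy
Ivy → Uma
Ivy → Zoe
Hana → Eli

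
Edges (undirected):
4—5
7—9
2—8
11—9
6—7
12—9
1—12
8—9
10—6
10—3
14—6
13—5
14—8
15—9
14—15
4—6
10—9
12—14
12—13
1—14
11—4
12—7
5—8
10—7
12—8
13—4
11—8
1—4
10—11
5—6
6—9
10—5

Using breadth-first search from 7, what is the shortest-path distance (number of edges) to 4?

2

Level 0: 7
Level 1: 6, 9, 10, 12
Level 2: 1, 3, 4, 5, 8, 11, 13, 14, 15
Level 3: 2
4 first appears at level 2.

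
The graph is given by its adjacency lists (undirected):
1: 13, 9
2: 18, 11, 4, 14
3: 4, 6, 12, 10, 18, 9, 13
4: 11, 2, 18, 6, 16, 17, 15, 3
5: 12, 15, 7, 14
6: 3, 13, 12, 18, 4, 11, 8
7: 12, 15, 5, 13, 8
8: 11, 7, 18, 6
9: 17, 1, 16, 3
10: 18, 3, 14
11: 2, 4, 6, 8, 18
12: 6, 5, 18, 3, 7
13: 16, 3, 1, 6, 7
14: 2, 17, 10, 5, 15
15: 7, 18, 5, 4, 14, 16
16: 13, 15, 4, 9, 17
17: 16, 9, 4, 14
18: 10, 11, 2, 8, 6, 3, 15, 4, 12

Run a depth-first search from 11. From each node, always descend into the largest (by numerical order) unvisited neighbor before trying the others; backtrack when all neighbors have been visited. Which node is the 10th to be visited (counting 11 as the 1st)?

Visit 11
11 → 18
18 → 15
15 → 16
16 → 17
17 → 14
14 → 10
10 → 3
3 → 13
13 → 7
7 → 12
12 → 6
6 → 8
6 → 4
4 → 2
12 → 5
13 → 1
1 → 9

Visit order: 11, 18, 15, 16, 17, 14, 10, 3, 13, 7, 12, 6, 8, 4, 2, 5, 1, 9

7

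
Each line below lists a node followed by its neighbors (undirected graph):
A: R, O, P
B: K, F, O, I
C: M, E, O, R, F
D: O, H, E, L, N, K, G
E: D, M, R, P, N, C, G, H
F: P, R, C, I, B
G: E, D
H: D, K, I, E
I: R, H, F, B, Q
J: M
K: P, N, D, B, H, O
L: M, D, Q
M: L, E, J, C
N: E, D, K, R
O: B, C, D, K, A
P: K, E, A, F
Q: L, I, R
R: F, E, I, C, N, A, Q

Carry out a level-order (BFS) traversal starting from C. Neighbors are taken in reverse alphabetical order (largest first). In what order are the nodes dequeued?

C, R, O, M, F, E, Q, N, I, A, K, D, B, L, J, P, H, G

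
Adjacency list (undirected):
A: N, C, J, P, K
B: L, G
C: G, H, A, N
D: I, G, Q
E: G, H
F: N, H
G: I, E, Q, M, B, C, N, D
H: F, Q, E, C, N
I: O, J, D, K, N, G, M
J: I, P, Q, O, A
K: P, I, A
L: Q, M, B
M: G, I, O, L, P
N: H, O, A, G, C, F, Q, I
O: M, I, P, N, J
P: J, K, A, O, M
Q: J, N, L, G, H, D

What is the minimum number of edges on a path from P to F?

Level 0: P
Level 1: A, J, K, M, O
Level 2: C, G, I, L, N, Q
Level 3: B, D, E, F, H
F first appears at level 3.

3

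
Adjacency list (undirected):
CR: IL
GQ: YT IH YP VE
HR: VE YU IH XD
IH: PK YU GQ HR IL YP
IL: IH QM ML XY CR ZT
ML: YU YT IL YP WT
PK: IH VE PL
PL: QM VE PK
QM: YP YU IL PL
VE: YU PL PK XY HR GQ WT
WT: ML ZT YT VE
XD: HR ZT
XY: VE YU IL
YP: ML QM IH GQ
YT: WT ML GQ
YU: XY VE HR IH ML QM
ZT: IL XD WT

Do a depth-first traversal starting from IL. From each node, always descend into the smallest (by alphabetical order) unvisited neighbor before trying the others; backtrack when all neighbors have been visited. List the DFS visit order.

Visit IL
IL → CR
IL → IH
IH → GQ
GQ → VE
VE → HR
HR → XD
XD → ZT
ZT → WT
WT → ML
ML → YP
YP → QM
QM → PL
PL → PK
QM → YU
YU → XY
ML → YT

IL CR IH GQ VE HR XD ZT WT ML YP QM PL PK YU XY YT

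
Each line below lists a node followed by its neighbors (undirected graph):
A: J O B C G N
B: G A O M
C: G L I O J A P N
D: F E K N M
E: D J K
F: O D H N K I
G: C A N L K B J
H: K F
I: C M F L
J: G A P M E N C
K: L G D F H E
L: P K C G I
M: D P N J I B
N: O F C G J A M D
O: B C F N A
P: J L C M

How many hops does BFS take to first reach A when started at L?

Level 0: L
Level 1: C, G, I, K, P
Level 2: A, B, D, E, F, H, J, M, N, O
A first appears at level 2.

2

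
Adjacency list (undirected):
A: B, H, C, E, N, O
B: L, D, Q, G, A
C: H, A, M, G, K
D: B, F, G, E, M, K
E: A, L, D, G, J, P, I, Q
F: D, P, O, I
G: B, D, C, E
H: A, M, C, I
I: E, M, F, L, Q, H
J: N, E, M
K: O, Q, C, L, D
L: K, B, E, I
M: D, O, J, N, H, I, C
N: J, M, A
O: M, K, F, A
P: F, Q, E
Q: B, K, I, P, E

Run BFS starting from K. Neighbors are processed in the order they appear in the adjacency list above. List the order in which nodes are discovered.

Visit K; enqueue O, Q, C, L, D → queue [O, Q, C, L, D]
Visit O; enqueue M, F, A → queue [Q, C, L, D, M, F, A]
Visit Q; enqueue B, I, P, E → queue [C, L, D, M, F, A, B, I, P, E]
Visit C; enqueue H, G → queue [L, D, M, F, A, B, I, P, E, H, G]
Visit L → queue [D, M, F, A, B, I, P, E, H, G]
Visit D → queue [M, F, A, B, I, P, E, H, G]
Visit M; enqueue J, N → queue [F, A, B, I, P, E, H, G, J, N]
Visit F → queue [A, B, I, P, E, H, G, J, N]
Visit A → queue [B, I, P, E, H, G, J, N]
Visit B → queue [I, P, E, H, G, J, N]
Visit I → queue [P, E, H, G, J, N]
Visit P → queue [E, H, G, J, N]
Visit E → queue [H, G, J, N]
Visit H → queue [G, J, N]
Visit G → queue [J, N]
Visit J → queue [N]
Visit N → queue []

K O Q C L D M F A B I P E H G J N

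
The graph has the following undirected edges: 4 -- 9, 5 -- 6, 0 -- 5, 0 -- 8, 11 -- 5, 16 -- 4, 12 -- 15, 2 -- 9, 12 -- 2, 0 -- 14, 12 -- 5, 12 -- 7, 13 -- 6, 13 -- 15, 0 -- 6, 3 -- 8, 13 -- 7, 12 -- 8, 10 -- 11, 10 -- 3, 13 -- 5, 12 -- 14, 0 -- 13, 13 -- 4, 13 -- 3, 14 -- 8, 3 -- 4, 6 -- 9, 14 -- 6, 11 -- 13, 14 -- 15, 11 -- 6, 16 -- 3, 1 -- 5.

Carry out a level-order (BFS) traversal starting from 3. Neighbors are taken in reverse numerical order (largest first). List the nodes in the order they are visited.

Visit 3; enqueue 16, 13, 10, 8, 4 → queue [16, 13, 10, 8, 4]
Visit 16 → queue [13, 10, 8, 4]
Visit 13; enqueue 15, 11, 7, 6, 5, 0 → queue [10, 8, 4, 15, 11, 7, 6, 5, 0]
Visit 10 → queue [8, 4, 15, 11, 7, 6, 5, 0]
Visit 8; enqueue 14, 12 → queue [4, 15, 11, 7, 6, 5, 0, 14, 12]
Visit 4; enqueue 9 → queue [15, 11, 7, 6, 5, 0, 14, 12, 9]
Visit 15 → queue [11, 7, 6, 5, 0, 14, 12, 9]
Visit 11 → queue [7, 6, 5, 0, 14, 12, 9]
Visit 7 → queue [6, 5, 0, 14, 12, 9]
Visit 6 → queue [5, 0, 14, 12, 9]
Visit 5; enqueue 1 → queue [0, 14, 12, 9, 1]
Visit 0 → queue [14, 12, 9, 1]
Visit 14 → queue [12, 9, 1]
Visit 12; enqueue 2 → queue [9, 1, 2]
Visit 9 → queue [1, 2]
Visit 1 → queue [2]
Visit 2 → queue []

3 → 16 → 13 → 10 → 8 → 4 → 15 → 11 → 7 → 6 → 5 → 0 → 14 → 12 → 9 → 1 → 2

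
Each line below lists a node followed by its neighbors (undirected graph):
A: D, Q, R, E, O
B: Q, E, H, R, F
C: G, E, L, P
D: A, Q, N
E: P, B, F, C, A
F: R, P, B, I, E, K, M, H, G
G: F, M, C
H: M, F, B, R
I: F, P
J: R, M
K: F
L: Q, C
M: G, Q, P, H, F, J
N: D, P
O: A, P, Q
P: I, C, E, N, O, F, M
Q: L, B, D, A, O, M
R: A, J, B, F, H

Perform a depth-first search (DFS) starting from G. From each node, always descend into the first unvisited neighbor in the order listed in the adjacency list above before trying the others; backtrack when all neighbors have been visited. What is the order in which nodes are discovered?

G → F → R → A → D → Q → L → C → E → P → I → N → O → M → H → B → J → K

Visit G
G → F
F → R
R → A
A → D
D → Q
Q → L
L → C
C → E
E → P
P → I
P → N
P → O
P → M
M → H
H → B
M → J
F → K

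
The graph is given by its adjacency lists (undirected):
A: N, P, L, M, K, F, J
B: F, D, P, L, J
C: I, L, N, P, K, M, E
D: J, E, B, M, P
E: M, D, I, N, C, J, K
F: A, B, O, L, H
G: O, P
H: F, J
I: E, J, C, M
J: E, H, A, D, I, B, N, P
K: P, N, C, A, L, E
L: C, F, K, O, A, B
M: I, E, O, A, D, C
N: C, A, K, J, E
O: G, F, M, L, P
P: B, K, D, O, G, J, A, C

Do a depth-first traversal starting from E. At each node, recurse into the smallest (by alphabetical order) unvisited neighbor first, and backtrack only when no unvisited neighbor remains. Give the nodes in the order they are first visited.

E → C → I → J → A → F → B → D → M → O → G → P → K → L → N → H

Visit E
E → C
C → I
I → J
J → A
A → F
F → B
B → D
D → M
M → O
O → G
G → P
P → K
K → L
K → N
F → H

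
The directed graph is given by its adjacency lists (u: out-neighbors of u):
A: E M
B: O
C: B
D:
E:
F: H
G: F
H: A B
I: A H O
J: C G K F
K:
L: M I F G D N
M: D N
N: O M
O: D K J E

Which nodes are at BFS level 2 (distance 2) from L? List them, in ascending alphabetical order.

A, H, O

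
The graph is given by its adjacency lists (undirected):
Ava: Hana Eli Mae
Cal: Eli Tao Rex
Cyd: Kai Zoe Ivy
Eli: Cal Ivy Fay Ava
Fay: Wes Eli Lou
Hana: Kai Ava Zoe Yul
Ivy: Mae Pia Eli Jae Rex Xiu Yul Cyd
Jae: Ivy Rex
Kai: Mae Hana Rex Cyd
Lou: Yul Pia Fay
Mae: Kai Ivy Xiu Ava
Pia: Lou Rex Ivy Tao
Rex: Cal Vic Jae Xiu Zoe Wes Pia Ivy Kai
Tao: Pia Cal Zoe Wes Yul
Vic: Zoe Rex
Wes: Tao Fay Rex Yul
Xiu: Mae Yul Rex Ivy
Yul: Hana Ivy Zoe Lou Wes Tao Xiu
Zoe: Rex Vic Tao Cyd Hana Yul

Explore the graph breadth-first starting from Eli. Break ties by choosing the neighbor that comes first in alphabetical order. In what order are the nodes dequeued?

Visit Eli; enqueue Ava, Cal, Fay, Ivy → queue [Ava, Cal, Fay, Ivy]
Visit Ava; enqueue Hana, Mae → queue [Cal, Fay, Ivy, Hana, Mae]
Visit Cal; enqueue Rex, Tao → queue [Fay, Ivy, Hana, Mae, Rex, Tao]
Visit Fay; enqueue Lou, Wes → queue [Ivy, Hana, Mae, Rex, Tao, Lou, Wes]
Visit Ivy; enqueue Cyd, Jae, Pia, Xiu, Yul → queue [Hana, Mae, Rex, Tao, Lou, Wes, Cyd, Jae, Pia, Xiu, Yul]
Visit Hana; enqueue Kai, Zoe → queue [Mae, Rex, Tao, Lou, Wes, Cyd, Jae, Pia, Xiu, Yul, Kai, Zoe]
Visit Mae → queue [Rex, Tao, Lou, Wes, Cyd, Jae, Pia, Xiu, Yul, Kai, Zoe]
Visit Rex; enqueue Vic → queue [Tao, Lou, Wes, Cyd, Jae, Pia, Xiu, Yul, Kai, Zoe, Vic]
Visit Tao → queue [Lou, Wes, Cyd, Jae, Pia, Xiu, Yul, Kai, Zoe, Vic]
Visit Lou → queue [Wes, Cyd, Jae, Pia, Xiu, Yul, Kai, Zoe, Vic]
Visit Wes → queue [Cyd, Jae, Pia, Xiu, Yul, Kai, Zoe, Vic]
Visit Cyd → queue [Jae, Pia, Xiu, Yul, Kai, Zoe, Vic]
Visit Jae → queue [Pia, Xiu, Yul, Kai, Zoe, Vic]
Visit Pia → queue [Xiu, Yul, Kai, Zoe, Vic]
Visit Xiu → queue [Yul, Kai, Zoe, Vic]
Visit Yul → queue [Kai, Zoe, Vic]
Visit Kai → queue [Zoe, Vic]
Visit Zoe → queue [Vic]
Visit Vic → queue []

Eli -> Ava -> Cal -> Fay -> Ivy -> Hana -> Mae -> Rex -> Tao -> Lou -> Wes -> Cyd -> Jae -> Pia -> Xiu -> Yul -> Kai -> Zoe -> Vic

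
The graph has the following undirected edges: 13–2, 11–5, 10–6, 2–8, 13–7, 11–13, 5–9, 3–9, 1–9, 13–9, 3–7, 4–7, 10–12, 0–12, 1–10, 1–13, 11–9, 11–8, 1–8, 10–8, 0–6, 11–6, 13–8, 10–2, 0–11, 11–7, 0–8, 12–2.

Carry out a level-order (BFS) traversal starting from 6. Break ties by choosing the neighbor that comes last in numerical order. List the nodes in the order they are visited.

Visit 6; enqueue 11, 10, 0 → queue [11, 10, 0]
Visit 11; enqueue 13, 9, 8, 7, 5 → queue [10, 0, 13, 9, 8, 7, 5]
Visit 10; enqueue 12, 2, 1 → queue [0, 13, 9, 8, 7, 5, 12, 2, 1]
Visit 0 → queue [13, 9, 8, 7, 5, 12, 2, 1]
Visit 13 → queue [9, 8, 7, 5, 12, 2, 1]
Visit 9; enqueue 3 → queue [8, 7, 5, 12, 2, 1, 3]
Visit 8 → queue [7, 5, 12, 2, 1, 3]
Visit 7; enqueue 4 → queue [5, 12, 2, 1, 3, 4]
Visit 5 → queue [12, 2, 1, 3, 4]
Visit 12 → queue [2, 1, 3, 4]
Visit 2 → queue [1, 3, 4]
Visit 1 → queue [3, 4]
Visit 3 → queue [4]
Visit 4 → queue []

6 11 10 0 13 9 8 7 5 12 2 1 3 4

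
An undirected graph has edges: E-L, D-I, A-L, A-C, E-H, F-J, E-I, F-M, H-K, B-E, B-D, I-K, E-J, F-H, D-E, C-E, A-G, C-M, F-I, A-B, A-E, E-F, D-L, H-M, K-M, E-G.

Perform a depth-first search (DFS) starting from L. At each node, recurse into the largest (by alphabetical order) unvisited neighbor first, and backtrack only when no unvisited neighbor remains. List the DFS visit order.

Visit L
L → E
E → J
J → F
F → M
M → K
K → I
I → D
D → B
B → A
A → G
A → C
K → H

L -> E -> J -> F -> M -> K -> I -> D -> B -> A -> G -> C -> H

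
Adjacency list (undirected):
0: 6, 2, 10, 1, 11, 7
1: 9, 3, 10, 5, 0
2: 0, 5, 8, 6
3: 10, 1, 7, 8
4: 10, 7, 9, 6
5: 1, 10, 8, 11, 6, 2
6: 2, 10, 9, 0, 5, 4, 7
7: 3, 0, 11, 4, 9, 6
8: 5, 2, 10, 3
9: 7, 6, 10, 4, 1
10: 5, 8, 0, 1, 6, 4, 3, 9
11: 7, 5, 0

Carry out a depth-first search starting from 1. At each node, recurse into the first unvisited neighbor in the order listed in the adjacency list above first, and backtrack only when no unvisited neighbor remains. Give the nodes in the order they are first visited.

Visit 1
1 → 9
9 → 7
7 → 3
3 → 10
10 → 5
5 → 8
8 → 2
2 → 0
0 → 6
6 → 4
0 → 11

1, 9, 7, 3, 10, 5, 8, 2, 0, 6, 4, 11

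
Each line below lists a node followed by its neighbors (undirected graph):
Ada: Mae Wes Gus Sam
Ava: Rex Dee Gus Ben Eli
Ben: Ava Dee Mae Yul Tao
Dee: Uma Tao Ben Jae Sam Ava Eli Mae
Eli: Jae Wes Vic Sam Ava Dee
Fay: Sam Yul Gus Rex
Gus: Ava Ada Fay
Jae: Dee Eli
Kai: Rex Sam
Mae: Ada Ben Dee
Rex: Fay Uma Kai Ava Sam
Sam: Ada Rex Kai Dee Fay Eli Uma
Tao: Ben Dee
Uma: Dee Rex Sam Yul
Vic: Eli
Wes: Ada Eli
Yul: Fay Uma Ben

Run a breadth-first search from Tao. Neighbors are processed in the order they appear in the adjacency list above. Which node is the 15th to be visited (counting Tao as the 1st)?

Visit Tao; enqueue Ben, Dee → queue [Ben, Dee]
Visit Ben; enqueue Ava, Mae, Yul → queue [Dee, Ava, Mae, Yul]
Visit Dee; enqueue Uma, Jae, Sam, Eli → queue [Ava, Mae, Yul, Uma, Jae, Sam, Eli]
Visit Ava; enqueue Rex, Gus → queue [Mae, Yul, Uma, Jae, Sam, Eli, Rex, Gus]
Visit Mae; enqueue Ada → queue [Yul, Uma, Jae, Sam, Eli, Rex, Gus, Ada]
Visit Yul; enqueue Fay → queue [Uma, Jae, Sam, Eli, Rex, Gus, Ada, Fay]
Visit Uma → queue [Jae, Sam, Eli, Rex, Gus, Ada, Fay]
Visit Jae → queue [Sam, Eli, Rex, Gus, Ada, Fay]
Visit Sam; enqueue Kai → queue [Eli, Rex, Gus, Ada, Fay, Kai]
Visit Eli; enqueue Wes, Vic → queue [Rex, Gus, Ada, Fay, Kai, Wes, Vic]
Visit Rex → queue [Gus, Ada, Fay, Kai, Wes, Vic]
Visit Gus → queue [Ada, Fay, Kai, Wes, Vic]
Visit Ada → queue [Fay, Kai, Wes, Vic]
Visit Fay → queue [Kai, Wes, Vic]
Visit Kai → queue [Wes, Vic]
Visit Wes → queue [Vic]
Visit Vic → queue []

Visit order: Tao, Ben, Dee, Ava, Mae, Yul, Uma, Jae, Sam, Eli, Rex, Gus, Ada, Fay, Kai, Wes, Vic

Kai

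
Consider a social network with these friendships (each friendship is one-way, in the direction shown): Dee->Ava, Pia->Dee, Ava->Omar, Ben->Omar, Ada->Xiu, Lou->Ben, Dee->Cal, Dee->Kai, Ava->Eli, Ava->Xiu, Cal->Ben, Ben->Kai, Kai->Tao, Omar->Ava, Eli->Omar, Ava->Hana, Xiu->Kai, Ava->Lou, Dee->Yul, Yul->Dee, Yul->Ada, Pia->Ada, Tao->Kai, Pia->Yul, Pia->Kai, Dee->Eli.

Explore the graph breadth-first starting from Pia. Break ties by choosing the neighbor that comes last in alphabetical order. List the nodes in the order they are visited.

Visit Pia; enqueue Yul, Kai, Dee, Ada → queue [Yul, Kai, Dee, Ada]
Visit Yul → queue [Kai, Dee, Ada]
Visit Kai; enqueue Tao → queue [Dee, Ada, Tao]
Visit Dee; enqueue Eli, Cal, Ava → queue [Ada, Tao, Eli, Cal, Ava]
Visit Ada; enqueue Xiu → queue [Tao, Eli, Cal, Ava, Xiu]
Visit Tao → queue [Eli, Cal, Ava, Xiu]
Visit Eli; enqueue Omar → queue [Cal, Ava, Xiu, Omar]
Visit Cal; enqueue Ben → queue [Ava, Xiu, Omar, Ben]
Visit Ava; enqueue Lou, Hana → queue [Xiu, Omar, Ben, Lou, Hana]
Visit Xiu → queue [Omar, Ben, Lou, Hana]
Visit Omar → queue [Ben, Lou, Hana]
Visit Ben → queue [Lou, Hana]
Visit Lou → queue [Hana]
Visit Hana → queue []

Pia -> Yul -> Kai -> Dee -> Ada -> Tao -> Eli -> Cal -> Ava -> Xiu -> Omar -> Ben -> Lou -> Hana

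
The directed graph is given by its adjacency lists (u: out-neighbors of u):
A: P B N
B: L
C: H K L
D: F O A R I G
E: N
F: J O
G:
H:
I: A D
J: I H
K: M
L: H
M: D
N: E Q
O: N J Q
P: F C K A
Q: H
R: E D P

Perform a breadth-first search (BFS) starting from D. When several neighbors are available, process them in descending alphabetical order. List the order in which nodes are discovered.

Visit D; enqueue R, O, I, G, F, A → queue [R, O, I, G, F, A]
Visit R; enqueue P, E → queue [O, I, G, F, A, P, E]
Visit O; enqueue Q, N, J → queue [I, G, F, A, P, E, Q, N, J]
Visit I → queue [G, F, A, P, E, Q, N, J]
Visit G → queue [F, A, P, E, Q, N, J]
Visit F → queue [A, P, E, Q, N, J]
Visit A; enqueue B → queue [P, E, Q, N, J, B]
Visit P; enqueue K, C → queue [E, Q, N, J, B, K, C]
Visit E → queue [Q, N, J, B, K, C]
Visit Q; enqueue H → queue [N, J, B, K, C, H]
Visit N → queue [J, B, K, C, H]
Visit J → queue [B, K, C, H]
Visit B; enqueue L → queue [K, C, H, L]
Visit K; enqueue M → queue [C, H, L, M]
Visit C → queue [H, L, M]
Visit H → queue [L, M]
Visit L → queue [M]
Visit M → queue []

D → R → O → I → G → F → A → P → E → Q → N → J → B → K → C → H → L → M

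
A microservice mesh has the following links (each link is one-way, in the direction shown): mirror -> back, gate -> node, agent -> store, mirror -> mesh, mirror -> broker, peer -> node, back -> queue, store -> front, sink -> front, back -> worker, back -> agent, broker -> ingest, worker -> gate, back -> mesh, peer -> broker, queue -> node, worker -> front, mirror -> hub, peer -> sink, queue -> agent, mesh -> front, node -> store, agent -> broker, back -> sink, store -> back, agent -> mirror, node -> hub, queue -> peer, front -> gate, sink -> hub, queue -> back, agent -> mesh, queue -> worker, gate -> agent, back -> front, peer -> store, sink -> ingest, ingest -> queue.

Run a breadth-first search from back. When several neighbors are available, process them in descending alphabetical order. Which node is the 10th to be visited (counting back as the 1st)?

Visit back; enqueue worker, sink, queue, mesh, front, agent → queue [worker, sink, queue, mesh, front, agent]
Visit worker; enqueue gate → queue [sink, queue, mesh, front, agent, gate]
Visit sink; enqueue ingest, hub → queue [queue, mesh, front, agent, gate, ingest, hub]
Visit queue; enqueue peer, node → queue [mesh, front, agent, gate, ingest, hub, peer, node]
Visit mesh → queue [front, agent, gate, ingest, hub, peer, node]
Visit front → queue [agent, gate, ingest, hub, peer, node]
Visit agent; enqueue store, mirror, broker → queue [gate, ingest, hub, peer, node, store, mirror, broker]
Visit gate → queue [ingest, hub, peer, node, store, mirror, broker]
Visit ingest → queue [hub, peer, node, store, mirror, broker]
Visit hub → queue [peer, node, store, mirror, broker]
Visit peer → queue [node, store, mirror, broker]
Visit node → queue [store, mirror, broker]
Visit store → queue [mirror, broker]
Visit mirror → queue [broker]
Visit broker → queue []

Visit order: back, worker, sink, queue, mesh, front, agent, gate, ingest, hub, peer, node, store, mirror, broker

hub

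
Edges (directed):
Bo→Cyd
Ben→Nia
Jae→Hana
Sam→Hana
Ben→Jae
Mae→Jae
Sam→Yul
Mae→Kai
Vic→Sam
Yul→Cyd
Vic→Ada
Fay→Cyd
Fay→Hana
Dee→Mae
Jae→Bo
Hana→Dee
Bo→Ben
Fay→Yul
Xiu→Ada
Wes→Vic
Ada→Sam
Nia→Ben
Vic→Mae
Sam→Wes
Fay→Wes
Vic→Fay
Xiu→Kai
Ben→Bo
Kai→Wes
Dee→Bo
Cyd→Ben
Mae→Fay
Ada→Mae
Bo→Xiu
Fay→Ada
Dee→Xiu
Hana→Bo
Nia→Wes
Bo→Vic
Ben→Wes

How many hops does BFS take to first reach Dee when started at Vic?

3

Level 0: Vic
Level 1: Ada, Fay, Mae, Sam
Level 2: Cyd, Hana, Jae, Kai, Wes, Yul
Level 3: Ben, Bo, Dee
Level 4: Nia, Xiu
Dee first appears at level 3.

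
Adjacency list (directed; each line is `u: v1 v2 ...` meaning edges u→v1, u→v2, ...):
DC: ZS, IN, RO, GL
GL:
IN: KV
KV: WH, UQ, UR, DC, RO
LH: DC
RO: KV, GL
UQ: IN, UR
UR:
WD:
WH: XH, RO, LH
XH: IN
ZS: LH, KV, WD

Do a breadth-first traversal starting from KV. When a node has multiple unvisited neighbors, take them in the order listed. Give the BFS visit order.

Visit KV; enqueue WH, UQ, UR, DC, RO → queue [WH, UQ, UR, DC, RO]
Visit WH; enqueue XH, LH → queue [UQ, UR, DC, RO, XH, LH]
Visit UQ; enqueue IN → queue [UR, DC, RO, XH, LH, IN]
Visit UR → queue [DC, RO, XH, LH, IN]
Visit DC; enqueue ZS, GL → queue [RO, XH, LH, IN, ZS, GL]
Visit RO → queue [XH, LH, IN, ZS, GL]
Visit XH → queue [LH, IN, ZS, GL]
Visit LH → queue [IN, ZS, GL]
Visit IN → queue [ZS, GL]
Visit ZS; enqueue WD → queue [GL, WD]
Visit GL → queue [WD]
Visit WD → queue []

KV, WH, UQ, UR, DC, RO, XH, LH, IN, ZS, GL, WD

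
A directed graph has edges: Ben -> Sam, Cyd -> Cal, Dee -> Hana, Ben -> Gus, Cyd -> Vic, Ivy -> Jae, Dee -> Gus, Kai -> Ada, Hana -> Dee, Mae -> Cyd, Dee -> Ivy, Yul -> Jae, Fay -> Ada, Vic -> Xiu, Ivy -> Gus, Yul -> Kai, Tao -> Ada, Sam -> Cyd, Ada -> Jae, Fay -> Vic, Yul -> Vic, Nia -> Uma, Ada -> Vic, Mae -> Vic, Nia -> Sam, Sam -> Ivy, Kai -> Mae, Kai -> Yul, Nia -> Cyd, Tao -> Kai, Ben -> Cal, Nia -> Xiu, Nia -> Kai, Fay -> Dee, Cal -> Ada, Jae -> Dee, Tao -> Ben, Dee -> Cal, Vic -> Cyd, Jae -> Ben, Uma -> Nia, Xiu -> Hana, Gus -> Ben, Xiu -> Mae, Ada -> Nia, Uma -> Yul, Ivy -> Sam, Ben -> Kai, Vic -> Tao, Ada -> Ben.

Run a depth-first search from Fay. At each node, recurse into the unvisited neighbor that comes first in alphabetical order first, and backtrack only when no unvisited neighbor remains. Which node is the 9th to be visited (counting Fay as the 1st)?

Vic

Visit Fay
Fay → Ada
Ada → Ben
Ben → Cal
Ben → Gus
Ben → Kai
Kai → Mae
Mae → Cyd
Cyd → Vic
Vic → Tao
Vic → Xiu
Xiu → Hana
Hana → Dee
Dee → Ivy
Ivy → Jae
Ivy → Sam
Kai → Yul
Ada → Nia
Nia → Uma

Visit order: Fay, Ada, Ben, Cal, Gus, Kai, Mae, Cyd, Vic, Tao, Xiu, Hana, Dee, Ivy, Jae, Sam, Yul, Nia, Uma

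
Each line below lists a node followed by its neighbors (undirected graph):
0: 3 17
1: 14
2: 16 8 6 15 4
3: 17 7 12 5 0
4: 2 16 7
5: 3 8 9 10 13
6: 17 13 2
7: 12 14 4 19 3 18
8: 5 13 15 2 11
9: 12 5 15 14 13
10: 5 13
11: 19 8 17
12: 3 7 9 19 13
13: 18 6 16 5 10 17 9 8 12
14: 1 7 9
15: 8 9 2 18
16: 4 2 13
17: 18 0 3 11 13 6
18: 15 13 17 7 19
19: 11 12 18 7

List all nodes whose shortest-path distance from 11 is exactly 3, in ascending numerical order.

Level 0: 11
Level 1: 8, 17, 19
Level 2: 0, 2, 3, 5, 6, 7, 12, 13, 15, 18
Level 3: 4, 9, 10, 14, 16
Level 4: 1

4, 9, 10, 14, 16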